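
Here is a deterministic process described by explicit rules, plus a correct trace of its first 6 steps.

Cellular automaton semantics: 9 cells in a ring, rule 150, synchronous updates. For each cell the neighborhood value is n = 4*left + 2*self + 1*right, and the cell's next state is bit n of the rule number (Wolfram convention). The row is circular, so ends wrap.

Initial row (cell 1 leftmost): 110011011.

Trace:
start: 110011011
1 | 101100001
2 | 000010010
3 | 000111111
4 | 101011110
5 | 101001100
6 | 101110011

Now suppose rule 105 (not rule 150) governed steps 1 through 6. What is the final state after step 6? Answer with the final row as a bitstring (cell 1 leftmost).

(re-executing steps 1..6 under rule 105; state before step 1: 110011011)
1 | 010011110
2 | 000010010
3 | 111000000
4 | 101011110
5 | 010110011
6 | 101110011

101110011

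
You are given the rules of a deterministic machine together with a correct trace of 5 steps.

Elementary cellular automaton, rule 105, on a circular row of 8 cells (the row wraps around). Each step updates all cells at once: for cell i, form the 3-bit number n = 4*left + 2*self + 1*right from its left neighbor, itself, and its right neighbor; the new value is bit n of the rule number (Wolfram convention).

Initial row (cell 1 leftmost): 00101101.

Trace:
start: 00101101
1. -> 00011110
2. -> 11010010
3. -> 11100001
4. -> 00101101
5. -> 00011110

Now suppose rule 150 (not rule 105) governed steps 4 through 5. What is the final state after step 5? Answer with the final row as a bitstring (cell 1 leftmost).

(re-executing steps 4..5 under rule 150; state before step 4: 11100001)
4. -> 11010010
5. -> 00011110

00011110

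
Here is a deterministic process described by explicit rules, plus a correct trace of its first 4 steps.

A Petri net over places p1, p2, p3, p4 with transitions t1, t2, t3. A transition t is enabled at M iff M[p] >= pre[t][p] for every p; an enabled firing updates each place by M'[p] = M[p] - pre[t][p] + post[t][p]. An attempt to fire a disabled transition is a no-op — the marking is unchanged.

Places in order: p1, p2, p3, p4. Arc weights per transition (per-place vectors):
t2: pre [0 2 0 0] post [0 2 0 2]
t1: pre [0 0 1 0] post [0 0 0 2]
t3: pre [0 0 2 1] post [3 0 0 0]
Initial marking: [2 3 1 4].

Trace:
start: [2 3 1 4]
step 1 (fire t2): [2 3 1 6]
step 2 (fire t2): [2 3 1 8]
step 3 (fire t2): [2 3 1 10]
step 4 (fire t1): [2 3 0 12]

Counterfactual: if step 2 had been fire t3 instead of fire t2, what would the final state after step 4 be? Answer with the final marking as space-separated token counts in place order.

(re-executing from step 2 with the substitution; state before step 2: [2 3 1 6])
step 2 (fire t3): [2 3 1 6]
step 3 (fire t2): [2 3 1 8]
step 4 (fire t1): [2 3 0 10]

2 3 0 10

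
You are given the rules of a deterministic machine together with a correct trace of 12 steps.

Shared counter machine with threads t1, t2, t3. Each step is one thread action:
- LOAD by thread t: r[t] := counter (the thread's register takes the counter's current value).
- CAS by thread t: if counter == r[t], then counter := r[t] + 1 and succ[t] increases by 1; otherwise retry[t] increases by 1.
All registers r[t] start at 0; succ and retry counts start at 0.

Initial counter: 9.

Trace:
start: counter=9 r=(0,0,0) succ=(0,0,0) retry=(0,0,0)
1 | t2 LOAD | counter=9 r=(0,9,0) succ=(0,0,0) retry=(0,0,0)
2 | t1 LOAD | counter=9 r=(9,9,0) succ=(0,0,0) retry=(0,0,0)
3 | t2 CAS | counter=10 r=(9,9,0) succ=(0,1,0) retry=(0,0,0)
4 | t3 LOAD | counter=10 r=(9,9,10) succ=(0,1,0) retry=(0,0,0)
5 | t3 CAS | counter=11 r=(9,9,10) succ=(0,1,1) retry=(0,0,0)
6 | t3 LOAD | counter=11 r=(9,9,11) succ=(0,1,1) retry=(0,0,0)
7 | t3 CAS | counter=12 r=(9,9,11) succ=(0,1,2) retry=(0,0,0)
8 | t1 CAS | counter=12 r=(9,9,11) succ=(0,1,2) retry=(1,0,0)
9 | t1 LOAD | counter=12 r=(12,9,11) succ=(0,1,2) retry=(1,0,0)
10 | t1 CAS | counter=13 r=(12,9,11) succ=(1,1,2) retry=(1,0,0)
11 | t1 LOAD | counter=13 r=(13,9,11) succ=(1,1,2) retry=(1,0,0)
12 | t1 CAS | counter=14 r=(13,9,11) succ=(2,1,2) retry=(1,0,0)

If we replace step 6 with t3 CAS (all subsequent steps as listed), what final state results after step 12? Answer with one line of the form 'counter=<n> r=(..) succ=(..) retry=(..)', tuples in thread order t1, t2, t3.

(re-executing from step 6 with the substitution; state before step 6: counter=11 r=(9,9,10) succ=(0,1,1) retry=(0,0,0))
6 | t3 CAS | counter=11 r=(9,9,10) succ=(0,1,1) retry=(0,0,1)
7 | t3 CAS | counter=11 r=(9,9,10) succ=(0,1,1) retry=(0,0,2)
8 | t1 CAS | counter=11 r=(9,9,10) succ=(0,1,1) retry=(1,0,2)
9 | t1 LOAD | counter=11 r=(11,9,10) succ=(0,1,1) retry=(1,0,2)
10 | t1 CAS | counter=12 r=(11,9,10) succ=(1,1,1) retry=(1,0,2)
11 | t1 LOAD | counter=12 r=(12,9,10) succ=(1,1,1) retry=(1,0,2)
12 | t1 CAS | counter=13 r=(12,9,10) succ=(2,1,1) retry=(1,0,2)

counter=13 r=(12,9,10) succ=(2,1,1) retry=(1,0,2)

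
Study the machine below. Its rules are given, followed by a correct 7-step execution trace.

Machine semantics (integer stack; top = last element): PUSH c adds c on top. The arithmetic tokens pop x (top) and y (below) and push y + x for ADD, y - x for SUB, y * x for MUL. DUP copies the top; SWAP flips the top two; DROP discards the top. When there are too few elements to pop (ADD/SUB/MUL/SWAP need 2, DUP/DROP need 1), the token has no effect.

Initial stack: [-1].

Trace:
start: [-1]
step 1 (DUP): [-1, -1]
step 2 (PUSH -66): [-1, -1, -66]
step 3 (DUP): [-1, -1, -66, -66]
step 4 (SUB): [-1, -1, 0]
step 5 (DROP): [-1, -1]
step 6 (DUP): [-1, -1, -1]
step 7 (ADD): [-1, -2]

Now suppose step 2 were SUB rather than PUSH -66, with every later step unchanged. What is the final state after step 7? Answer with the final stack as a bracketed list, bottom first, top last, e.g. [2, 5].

(re-executing from step 2 with the substitution; state before step 2: [-1, -1])
step 2 (SUB): [0]
step 3 (DUP): [0, 0]
step 4 (SUB): [0]
step 5 (DROP): []
step 6 (DUP): []
step 7 (ADD): []

[]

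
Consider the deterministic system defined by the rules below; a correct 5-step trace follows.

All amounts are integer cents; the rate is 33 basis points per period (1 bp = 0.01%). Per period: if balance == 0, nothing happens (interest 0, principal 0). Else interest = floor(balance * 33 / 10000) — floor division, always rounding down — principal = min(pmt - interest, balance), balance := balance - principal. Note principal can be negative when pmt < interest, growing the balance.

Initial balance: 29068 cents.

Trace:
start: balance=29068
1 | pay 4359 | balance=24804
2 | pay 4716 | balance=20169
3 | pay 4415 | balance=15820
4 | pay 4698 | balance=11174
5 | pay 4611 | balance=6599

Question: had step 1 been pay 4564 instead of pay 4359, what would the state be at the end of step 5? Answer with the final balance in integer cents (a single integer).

(re-executing from step 1 with the substitution; state before step 1: balance=29068)
1 | pay 4564 | balance=24599
2 | pay 4716 | balance=19964
3 | pay 4415 | balance=15614
4 | pay 4698 | balance=10967
5 | pay 4611 | balance=6392

6392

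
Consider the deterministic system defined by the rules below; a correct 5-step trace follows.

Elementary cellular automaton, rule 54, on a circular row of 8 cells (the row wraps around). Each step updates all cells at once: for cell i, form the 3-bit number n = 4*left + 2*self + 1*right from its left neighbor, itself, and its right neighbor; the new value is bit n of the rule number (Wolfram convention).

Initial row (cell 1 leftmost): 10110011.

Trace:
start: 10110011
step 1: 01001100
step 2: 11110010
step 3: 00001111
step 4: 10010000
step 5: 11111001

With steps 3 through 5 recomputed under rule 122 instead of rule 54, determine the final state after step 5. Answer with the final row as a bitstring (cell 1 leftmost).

00011100

(re-executing steps 3..5 under rule 122; state before step 3: 11110010)
step 3: 10011101
step 4: 11110111
step 5: 00011100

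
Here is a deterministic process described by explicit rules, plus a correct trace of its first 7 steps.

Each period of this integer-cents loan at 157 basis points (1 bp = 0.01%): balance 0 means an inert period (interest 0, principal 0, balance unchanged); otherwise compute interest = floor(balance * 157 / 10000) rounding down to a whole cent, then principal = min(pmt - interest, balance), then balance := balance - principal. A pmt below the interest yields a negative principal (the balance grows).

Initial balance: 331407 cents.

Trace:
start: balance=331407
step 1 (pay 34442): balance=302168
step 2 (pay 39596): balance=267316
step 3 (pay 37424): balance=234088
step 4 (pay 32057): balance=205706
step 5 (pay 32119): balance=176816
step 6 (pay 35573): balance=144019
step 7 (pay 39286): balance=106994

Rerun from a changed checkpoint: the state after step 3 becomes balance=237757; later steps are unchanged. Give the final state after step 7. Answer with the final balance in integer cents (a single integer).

state after step 3 := balance=237757
step 4 (pay 32057): balance=209432
step 5 (pay 32119): balance=180601
step 6 (pay 35573): balance=147863
step 7 (pay 39286): balance=110898

110898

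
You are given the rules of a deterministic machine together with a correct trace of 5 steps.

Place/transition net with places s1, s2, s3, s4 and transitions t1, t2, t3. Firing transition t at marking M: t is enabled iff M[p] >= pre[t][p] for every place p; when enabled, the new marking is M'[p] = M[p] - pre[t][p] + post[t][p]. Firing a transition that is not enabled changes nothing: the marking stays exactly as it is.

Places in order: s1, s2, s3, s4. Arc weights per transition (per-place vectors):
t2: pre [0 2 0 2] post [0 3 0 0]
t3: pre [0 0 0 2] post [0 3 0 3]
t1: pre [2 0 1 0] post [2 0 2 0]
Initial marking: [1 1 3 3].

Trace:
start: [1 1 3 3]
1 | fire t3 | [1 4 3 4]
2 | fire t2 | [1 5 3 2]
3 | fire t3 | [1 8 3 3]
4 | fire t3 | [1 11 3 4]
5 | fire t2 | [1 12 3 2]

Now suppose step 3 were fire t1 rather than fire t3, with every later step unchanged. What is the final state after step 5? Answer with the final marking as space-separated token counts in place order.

(re-executing from step 3 with the substitution; state before step 3: [1 5 3 2])
3 | fire t1 | [1 5 3 2]
4 | fire t3 | [1 8 3 3]
5 | fire t2 | [1 9 3 1]

1 9 3 1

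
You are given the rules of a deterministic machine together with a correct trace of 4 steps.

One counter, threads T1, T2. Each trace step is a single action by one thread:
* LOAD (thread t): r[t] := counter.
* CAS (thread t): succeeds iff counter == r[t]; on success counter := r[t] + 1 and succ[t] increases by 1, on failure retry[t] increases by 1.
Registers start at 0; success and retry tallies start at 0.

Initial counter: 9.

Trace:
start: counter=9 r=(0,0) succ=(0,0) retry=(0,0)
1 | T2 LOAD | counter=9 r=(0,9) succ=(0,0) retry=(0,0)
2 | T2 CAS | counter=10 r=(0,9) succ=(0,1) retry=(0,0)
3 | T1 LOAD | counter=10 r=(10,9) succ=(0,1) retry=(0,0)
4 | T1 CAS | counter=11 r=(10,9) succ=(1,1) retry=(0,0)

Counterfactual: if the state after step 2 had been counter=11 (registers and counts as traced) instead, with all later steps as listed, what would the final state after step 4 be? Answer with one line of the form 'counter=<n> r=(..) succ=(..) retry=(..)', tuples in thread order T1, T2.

state after step 2 := counter=11 r=(0,9) succ=(0,1) retry=(0,0)
3 | T1 LOAD | counter=11 r=(11,9) succ=(0,1) retry=(0,0)
4 | T1 CAS | counter=12 r=(11,9) succ=(1,1) retry=(0,0)

counter=12 r=(11,9) succ=(1,1) retry=(0,0)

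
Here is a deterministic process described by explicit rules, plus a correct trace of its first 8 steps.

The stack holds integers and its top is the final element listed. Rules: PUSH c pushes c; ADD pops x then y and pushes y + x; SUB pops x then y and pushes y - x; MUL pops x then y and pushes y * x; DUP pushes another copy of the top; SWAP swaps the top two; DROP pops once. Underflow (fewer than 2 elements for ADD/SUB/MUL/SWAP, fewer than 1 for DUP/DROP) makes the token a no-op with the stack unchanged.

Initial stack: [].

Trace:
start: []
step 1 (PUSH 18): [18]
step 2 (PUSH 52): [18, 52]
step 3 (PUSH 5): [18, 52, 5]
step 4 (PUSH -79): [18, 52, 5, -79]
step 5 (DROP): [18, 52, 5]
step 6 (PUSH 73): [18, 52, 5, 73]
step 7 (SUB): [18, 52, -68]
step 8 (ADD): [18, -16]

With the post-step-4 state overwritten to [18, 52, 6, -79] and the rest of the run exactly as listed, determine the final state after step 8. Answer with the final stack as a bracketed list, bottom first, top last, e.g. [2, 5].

state after step 4 := [18, 52, 6, -79]
step 5 (DROP): [18, 52, 6]
step 6 (PUSH 73): [18, 52, 6, 73]
step 7 (SUB): [18, 52, -67]
step 8 (ADD): [18, -15]

[18, -15]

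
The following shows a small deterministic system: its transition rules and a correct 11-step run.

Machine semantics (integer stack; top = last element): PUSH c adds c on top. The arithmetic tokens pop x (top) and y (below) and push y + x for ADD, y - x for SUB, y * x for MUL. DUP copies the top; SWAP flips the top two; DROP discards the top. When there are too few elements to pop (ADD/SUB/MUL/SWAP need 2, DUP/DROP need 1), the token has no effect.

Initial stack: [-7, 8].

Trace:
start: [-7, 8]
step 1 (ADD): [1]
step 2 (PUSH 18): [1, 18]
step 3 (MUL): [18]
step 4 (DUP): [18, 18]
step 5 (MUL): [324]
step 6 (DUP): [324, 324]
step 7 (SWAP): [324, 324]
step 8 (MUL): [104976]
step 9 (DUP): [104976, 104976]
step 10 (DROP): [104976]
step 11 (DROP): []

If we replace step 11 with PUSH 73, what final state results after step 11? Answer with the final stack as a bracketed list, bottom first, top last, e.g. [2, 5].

[104976, 73]

(re-executing from step 11 with the substitution; state before step 11: [104976])
step 11 (PUSH 73): [104976, 73]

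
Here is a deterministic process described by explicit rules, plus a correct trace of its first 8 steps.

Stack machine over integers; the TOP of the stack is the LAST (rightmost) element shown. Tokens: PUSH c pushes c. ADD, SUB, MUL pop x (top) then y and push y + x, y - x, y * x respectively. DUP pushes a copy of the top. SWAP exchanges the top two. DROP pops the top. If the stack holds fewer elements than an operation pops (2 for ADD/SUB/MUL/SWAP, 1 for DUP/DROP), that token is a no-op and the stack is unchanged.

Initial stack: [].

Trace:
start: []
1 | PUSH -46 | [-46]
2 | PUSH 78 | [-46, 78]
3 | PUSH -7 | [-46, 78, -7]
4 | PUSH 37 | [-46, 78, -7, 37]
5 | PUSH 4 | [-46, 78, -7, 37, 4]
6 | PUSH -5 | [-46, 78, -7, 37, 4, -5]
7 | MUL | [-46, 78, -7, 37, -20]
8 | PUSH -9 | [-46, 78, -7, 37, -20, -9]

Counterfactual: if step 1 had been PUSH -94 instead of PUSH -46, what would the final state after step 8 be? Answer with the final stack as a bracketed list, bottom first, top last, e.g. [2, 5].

(re-executing from step 1 with the substitution; state before step 1: [])
1 | PUSH -94 | [-94]
2 | PUSH 78 | [-94, 78]
3 | PUSH -7 | [-94, 78, -7]
4 | PUSH 37 | [-94, 78, -7, 37]
5 | PUSH 4 | [-94, 78, -7, 37, 4]
6 | PUSH -5 | [-94, 78, -7, 37, 4, -5]
7 | MUL | [-94, 78, -7, 37, -20]
8 | PUSH -9 | [-94, 78, -7, 37, -20, -9]

[-94, 78, -7, 37, -20, -9]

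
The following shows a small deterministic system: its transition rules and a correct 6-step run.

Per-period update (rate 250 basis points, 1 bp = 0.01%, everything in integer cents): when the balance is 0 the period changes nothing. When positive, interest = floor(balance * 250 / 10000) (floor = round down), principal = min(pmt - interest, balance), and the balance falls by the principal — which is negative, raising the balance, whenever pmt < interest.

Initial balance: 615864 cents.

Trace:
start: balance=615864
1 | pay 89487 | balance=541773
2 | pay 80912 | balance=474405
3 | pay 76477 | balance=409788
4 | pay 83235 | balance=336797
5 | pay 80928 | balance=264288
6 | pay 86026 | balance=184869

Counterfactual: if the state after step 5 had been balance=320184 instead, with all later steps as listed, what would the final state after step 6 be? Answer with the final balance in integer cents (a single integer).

242162

state after step 5 := balance=320184
6 | pay 86026 | balance=242162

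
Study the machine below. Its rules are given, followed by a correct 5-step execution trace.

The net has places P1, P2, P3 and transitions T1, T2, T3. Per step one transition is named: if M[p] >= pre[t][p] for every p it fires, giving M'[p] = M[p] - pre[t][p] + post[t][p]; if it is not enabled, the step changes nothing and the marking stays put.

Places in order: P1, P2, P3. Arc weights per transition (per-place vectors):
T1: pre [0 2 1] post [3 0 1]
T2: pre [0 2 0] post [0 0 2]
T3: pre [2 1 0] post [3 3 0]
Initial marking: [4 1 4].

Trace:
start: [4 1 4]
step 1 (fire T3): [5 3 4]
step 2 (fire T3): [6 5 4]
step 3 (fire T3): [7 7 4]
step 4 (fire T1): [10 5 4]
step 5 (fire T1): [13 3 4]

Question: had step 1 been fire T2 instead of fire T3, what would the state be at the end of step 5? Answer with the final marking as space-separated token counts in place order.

12 1 4

(re-executing from step 1 with the substitution; state before step 1: [4 1 4])
step 1 (fire T2): [4 1 4]
step 2 (fire T3): [5 3 4]
step 3 (fire T3): [6 5 4]
step 4 (fire T1): [9 3 4]
step 5 (fire T1): [12 1 4]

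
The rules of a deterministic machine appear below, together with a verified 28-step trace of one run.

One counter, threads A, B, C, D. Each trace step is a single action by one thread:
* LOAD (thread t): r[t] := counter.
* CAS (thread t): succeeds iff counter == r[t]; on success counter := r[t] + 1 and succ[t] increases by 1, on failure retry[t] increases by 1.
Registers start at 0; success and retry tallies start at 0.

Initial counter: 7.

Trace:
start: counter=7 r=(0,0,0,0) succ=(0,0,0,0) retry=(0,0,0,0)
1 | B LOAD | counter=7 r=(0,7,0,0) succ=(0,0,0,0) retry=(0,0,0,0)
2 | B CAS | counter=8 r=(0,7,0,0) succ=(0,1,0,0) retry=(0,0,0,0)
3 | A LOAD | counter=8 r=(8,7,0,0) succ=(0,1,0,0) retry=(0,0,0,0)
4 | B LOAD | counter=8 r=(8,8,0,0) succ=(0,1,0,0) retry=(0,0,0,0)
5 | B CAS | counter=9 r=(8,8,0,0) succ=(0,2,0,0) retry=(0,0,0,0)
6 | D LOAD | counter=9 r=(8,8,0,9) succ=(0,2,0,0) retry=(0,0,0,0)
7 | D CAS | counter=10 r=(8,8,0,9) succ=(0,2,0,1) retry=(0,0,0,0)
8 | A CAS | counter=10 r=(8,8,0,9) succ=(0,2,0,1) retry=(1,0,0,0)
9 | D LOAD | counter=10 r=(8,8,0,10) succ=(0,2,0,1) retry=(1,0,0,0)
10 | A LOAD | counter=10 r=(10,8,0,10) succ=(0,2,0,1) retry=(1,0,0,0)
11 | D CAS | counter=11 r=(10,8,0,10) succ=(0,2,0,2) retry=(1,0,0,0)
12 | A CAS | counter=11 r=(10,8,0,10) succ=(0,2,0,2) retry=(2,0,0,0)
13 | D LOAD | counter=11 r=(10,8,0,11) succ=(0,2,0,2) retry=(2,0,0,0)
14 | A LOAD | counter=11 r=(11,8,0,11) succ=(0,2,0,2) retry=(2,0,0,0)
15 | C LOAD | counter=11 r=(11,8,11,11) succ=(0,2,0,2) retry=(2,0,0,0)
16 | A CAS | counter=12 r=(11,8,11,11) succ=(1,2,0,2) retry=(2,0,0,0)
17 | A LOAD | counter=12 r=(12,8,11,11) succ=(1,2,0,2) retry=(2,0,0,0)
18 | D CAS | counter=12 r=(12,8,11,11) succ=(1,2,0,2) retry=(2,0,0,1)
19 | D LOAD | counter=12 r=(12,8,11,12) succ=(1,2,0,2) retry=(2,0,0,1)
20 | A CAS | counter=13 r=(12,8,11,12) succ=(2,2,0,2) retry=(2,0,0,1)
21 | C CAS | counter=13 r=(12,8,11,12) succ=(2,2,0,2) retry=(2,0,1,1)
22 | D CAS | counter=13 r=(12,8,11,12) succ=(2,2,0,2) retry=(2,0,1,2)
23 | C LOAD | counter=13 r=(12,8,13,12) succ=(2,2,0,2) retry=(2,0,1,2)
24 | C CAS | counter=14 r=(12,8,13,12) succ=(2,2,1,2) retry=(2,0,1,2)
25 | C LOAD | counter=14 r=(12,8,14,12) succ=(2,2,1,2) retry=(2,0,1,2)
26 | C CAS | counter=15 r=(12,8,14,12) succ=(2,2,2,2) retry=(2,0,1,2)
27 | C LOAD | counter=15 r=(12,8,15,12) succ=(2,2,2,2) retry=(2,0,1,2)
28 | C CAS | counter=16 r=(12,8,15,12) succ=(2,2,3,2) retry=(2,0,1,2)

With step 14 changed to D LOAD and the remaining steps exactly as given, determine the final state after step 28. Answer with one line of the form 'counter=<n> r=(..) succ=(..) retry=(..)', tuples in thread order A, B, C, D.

counter=16 r=(11,8,15,12) succ=(0,2,3,4) retry=(4,0,1,0)

(re-executing from step 14 with the substitution; state before step 14: counter=11 r=(10,8,0,11) succ=(0,2,0,2) retry=(2,0,0,0))
14 | D LOAD | counter=11 r=(10,8,0,11) succ=(0,2,0,2) retry=(2,0,0,0)
15 | C LOAD | counter=11 r=(10,8,11,11) succ=(0,2,0,2) retry=(2,0,0,0)
16 | A CAS | counter=11 r=(10,8,11,11) succ=(0,2,0,2) retry=(3,0,0,0)
17 | A LOAD | counter=11 r=(11,8,11,11) succ=(0,2,0,2) retry=(3,0,0,0)
18 | D CAS | counter=12 r=(11,8,11,11) succ=(0,2,0,3) retry=(3,0,0,0)
19 | D LOAD | counter=12 r=(11,8,11,12) succ=(0,2,0,3) retry=(3,0,0,0)
20 | A CAS | counter=12 r=(11,8,11,12) succ=(0,2,0,3) retry=(4,0,0,0)
21 | C CAS | counter=12 r=(11,8,11,12) succ=(0,2,0,3) retry=(4,0,1,0)
22 | D CAS | counter=13 r=(11,8,11,12) succ=(0,2,0,4) retry=(4,0,1,0)
23 | C LOAD | counter=13 r=(11,8,13,12) succ=(0,2,0,4) retry=(4,0,1,0)
24 | C CAS | counter=14 r=(11,8,13,12) succ=(0,2,1,4) retry=(4,0,1,0)
25 | C LOAD | counter=14 r=(11,8,14,12) succ=(0,2,1,4) retry=(4,0,1,0)
26 | C CAS | counter=15 r=(11,8,14,12) succ=(0,2,2,4) retry=(4,0,1,0)
27 | C LOAD | counter=15 r=(11,8,15,12) succ=(0,2,2,4) retry=(4,0,1,0)
28 | C CAS | counter=16 r=(11,8,15,12) succ=(0,2,3,4) retry=(4,0,1,0)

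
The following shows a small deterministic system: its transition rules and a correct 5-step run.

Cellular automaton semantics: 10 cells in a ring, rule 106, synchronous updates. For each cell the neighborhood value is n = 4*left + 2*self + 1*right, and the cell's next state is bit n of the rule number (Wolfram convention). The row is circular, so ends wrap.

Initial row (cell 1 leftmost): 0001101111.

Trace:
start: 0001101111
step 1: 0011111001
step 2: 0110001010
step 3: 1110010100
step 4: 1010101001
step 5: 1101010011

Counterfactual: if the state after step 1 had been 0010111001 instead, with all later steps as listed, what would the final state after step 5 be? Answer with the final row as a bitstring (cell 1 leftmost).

state after step 1 := 0010111001
step 2: 0101101010
step 3: 1011110100
step 4: 0110011001
step 5: 1110111010

1110111010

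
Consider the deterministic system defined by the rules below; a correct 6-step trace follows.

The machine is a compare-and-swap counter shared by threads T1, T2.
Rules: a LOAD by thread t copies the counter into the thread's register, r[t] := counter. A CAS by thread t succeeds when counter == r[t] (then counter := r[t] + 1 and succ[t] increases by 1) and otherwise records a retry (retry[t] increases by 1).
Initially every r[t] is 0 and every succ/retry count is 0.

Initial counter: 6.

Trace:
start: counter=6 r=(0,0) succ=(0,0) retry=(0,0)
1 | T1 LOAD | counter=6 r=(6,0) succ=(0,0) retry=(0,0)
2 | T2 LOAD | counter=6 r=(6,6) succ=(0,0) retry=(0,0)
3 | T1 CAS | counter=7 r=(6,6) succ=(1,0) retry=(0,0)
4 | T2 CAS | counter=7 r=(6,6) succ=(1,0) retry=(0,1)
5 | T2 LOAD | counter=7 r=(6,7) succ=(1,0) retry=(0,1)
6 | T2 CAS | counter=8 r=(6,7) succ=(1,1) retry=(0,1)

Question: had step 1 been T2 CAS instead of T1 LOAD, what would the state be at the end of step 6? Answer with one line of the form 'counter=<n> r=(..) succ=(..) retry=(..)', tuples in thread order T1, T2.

counter=8 r=(0,7) succ=(0,2) retry=(1,1)

(re-executing from step 1 with the substitution; state before step 1: counter=6 r=(0,0) succ=(0,0) retry=(0,0))
1 | T2 CAS | counter=6 r=(0,0) succ=(0,0) retry=(0,1)
2 | T2 LOAD | counter=6 r=(0,6) succ=(0,0) retry=(0,1)
3 | T1 CAS | counter=6 r=(0,6) succ=(0,0) retry=(1,1)
4 | T2 CAS | counter=7 r=(0,6) succ=(0,1) retry=(1,1)
5 | T2 LOAD | counter=7 r=(0,7) succ=(0,1) retry=(1,1)
6 | T2 CAS | counter=8 r=(0,7) succ=(0,2) retry=(1,1)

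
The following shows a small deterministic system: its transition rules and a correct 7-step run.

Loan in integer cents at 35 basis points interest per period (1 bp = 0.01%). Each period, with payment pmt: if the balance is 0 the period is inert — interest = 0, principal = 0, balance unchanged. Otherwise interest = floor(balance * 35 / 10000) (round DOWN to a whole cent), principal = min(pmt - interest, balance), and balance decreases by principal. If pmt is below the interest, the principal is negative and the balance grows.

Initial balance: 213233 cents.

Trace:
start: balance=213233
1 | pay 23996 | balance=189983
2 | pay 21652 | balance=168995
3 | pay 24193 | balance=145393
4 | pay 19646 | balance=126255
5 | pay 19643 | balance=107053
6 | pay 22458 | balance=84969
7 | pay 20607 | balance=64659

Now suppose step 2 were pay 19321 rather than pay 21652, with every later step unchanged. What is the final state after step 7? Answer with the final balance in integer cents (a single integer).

(re-executing from step 2 with the substitution; state before step 2: balance=189983)
2 | pay 19321 | balance=171326
3 | pay 24193 | balance=147732
4 | pay 19646 | balance=128603
5 | pay 19643 | balance=109410
6 | pay 22458 | balance=87334
7 | pay 20607 | balance=67032

67032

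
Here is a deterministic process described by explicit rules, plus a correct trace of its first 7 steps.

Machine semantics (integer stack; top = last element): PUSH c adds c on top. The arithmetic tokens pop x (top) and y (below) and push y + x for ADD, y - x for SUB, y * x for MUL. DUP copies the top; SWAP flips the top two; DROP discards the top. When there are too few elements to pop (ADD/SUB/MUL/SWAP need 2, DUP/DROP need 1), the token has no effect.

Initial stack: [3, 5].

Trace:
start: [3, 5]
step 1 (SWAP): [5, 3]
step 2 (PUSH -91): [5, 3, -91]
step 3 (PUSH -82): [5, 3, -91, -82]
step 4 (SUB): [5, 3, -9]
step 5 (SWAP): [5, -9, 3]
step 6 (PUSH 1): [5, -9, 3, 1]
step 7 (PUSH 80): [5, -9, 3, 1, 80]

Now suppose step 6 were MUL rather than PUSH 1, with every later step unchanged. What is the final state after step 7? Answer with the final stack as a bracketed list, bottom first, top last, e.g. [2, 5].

(re-executing from step 6 with the substitution; state before step 6: [5, -9, 3])
step 6 (MUL): [5, -27]
step 7 (PUSH 80): [5, -27, 80]

[5, -27, 80]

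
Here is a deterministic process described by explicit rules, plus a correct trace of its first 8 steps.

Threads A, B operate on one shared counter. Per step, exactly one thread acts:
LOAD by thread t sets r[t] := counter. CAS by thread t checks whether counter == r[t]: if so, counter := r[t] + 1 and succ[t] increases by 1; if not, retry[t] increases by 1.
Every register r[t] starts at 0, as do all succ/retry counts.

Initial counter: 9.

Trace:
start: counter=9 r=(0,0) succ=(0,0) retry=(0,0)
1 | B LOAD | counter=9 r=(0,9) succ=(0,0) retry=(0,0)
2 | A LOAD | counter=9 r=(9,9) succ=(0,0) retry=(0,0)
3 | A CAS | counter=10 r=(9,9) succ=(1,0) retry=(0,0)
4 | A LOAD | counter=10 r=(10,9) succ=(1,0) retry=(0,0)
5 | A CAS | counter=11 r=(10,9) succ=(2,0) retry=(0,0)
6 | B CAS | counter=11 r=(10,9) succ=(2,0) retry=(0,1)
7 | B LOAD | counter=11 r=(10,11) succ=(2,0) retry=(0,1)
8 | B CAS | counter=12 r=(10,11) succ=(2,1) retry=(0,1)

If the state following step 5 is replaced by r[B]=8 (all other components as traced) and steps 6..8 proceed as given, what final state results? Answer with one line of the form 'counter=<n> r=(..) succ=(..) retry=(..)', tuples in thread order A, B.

counter=12 r=(10,11) succ=(2,1) retry=(0,1)

state after step 5 := counter=11 r=(10,8) succ=(2,0) retry=(0,0)
6 | B CAS | counter=11 r=(10,8) succ=(2,0) retry=(0,1)
7 | B LOAD | counter=11 r=(10,11) succ=(2,0) retry=(0,1)
8 | B CAS | counter=12 r=(10,11) succ=(2,1) retry=(0,1)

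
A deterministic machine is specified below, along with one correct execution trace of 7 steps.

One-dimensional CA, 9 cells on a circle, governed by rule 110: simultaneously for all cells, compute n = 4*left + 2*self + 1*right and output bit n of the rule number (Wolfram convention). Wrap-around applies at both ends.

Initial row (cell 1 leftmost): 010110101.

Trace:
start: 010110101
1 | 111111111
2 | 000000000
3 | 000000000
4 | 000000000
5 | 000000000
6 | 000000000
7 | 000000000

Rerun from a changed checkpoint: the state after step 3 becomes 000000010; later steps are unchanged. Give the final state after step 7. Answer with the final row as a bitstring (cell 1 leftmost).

000111110

state after step 3 := 000000010
4 | 000000110
5 | 000001110
6 | 000011010
7 | 000111110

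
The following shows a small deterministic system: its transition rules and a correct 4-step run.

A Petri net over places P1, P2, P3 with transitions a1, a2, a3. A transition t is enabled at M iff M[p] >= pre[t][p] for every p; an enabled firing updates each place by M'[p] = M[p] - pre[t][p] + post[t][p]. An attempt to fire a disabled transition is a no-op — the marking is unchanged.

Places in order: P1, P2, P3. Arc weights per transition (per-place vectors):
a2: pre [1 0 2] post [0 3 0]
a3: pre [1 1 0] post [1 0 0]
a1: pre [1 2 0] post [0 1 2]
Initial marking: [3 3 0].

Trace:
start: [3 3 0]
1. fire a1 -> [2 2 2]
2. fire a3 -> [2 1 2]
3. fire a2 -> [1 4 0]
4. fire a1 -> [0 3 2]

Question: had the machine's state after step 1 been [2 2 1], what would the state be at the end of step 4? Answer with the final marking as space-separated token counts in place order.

state after step 1 := [2 2 1]
2. fire a3 -> [2 1 1]
3. fire a2 -> [2 1 1]
4. fire a1 -> [2 1 1]

2 1 1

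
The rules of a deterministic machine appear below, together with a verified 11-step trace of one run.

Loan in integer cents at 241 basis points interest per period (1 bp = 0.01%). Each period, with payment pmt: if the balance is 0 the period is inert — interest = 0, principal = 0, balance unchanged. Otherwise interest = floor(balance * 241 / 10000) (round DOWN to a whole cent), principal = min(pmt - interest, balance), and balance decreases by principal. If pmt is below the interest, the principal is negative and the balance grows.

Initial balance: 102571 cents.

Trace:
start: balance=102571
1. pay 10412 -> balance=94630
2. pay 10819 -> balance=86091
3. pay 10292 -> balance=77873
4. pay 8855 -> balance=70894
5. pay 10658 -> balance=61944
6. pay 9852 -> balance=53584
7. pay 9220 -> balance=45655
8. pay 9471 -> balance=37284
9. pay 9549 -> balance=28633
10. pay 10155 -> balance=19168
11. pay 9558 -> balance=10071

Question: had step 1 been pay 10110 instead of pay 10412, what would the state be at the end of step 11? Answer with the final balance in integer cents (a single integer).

(re-executing from step 1 with the substitution; state before step 1: balance=102571)
1. pay 10110 -> balance=94932
2. pay 10819 -> balance=86400
3. pay 10292 -> balance=78190
4. pay 8855 -> balance=71219
5. pay 10658 -> balance=62277
6. pay 9852 -> balance=53925
7. pay 9220 -> balance=46004
8. pay 9471 -> balance=37641
9. pay 9549 -> balance=28999
10. pay 10155 -> balance=19542
11. pay 9558 -> balance=10454

10454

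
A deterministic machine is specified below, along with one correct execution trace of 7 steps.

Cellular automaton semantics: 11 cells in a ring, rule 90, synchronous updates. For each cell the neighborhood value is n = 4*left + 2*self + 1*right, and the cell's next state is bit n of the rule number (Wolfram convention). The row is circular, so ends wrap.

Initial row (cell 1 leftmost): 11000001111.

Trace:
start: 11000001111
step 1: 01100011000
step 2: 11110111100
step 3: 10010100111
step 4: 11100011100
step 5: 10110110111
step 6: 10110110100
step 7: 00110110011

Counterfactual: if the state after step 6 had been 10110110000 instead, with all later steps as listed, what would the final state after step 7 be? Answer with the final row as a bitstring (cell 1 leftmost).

state after step 6 := 10110110000
step 7: 00110111001

00110111001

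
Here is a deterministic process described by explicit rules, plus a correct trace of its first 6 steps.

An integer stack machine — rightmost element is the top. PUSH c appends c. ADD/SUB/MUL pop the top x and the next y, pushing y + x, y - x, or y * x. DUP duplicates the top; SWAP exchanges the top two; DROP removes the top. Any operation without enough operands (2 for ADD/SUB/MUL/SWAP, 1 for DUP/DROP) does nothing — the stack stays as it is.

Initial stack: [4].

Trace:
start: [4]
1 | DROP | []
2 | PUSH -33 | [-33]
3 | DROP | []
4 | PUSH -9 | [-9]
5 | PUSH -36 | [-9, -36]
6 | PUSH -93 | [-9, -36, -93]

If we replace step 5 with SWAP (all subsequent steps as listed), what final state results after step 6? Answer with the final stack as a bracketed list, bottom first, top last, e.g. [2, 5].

(re-executing from step 5 with the substitution; state before step 5: [-9])
5 | SWAP | [-9]
6 | PUSH -93 | [-9, -93]

[-9, -93]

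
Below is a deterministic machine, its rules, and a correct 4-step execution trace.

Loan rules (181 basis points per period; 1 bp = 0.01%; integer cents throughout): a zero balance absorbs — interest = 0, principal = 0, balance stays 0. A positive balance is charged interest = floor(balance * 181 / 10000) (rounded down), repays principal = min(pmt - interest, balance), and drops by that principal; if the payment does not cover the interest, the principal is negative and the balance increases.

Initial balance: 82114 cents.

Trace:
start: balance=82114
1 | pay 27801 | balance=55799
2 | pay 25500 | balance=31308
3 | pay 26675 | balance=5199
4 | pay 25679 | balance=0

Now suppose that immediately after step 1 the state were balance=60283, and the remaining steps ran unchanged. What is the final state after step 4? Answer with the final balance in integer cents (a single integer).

state after step 1 := balance=60283
2 | pay 25500 | balance=35874
3 | pay 26675 | balance=9848
4 | pay 25679 | balance=0

0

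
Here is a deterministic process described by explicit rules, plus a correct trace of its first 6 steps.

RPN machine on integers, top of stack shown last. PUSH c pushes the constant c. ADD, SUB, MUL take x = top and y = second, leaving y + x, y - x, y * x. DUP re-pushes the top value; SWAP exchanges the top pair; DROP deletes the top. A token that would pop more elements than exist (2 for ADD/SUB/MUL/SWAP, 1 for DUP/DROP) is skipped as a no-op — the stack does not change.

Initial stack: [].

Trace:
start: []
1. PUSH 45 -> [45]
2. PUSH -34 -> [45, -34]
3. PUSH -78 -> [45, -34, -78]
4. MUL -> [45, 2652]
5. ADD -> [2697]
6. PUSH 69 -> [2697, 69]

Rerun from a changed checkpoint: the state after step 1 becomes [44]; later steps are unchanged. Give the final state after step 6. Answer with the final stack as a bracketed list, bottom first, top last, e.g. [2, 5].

state after step 1 := [44]
2. PUSH -34 -> [44, -34]
3. PUSH -78 -> [44, -34, -78]
4. MUL -> [44, 2652]
5. ADD -> [2696]
6. PUSH 69 -> [2696, 69]

[2696, 69]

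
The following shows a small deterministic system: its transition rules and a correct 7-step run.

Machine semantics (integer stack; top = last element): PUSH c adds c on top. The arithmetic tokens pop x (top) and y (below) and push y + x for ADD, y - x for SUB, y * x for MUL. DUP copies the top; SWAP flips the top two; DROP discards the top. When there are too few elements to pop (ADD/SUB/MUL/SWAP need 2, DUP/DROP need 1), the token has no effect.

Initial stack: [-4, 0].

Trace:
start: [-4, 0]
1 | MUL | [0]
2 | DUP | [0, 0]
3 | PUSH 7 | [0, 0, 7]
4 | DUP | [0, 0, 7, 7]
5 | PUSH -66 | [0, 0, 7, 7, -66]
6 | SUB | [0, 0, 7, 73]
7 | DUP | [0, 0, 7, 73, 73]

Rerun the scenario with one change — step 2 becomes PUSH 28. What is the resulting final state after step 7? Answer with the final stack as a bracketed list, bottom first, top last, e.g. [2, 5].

(re-executing from step 2 with the substitution; state before step 2: [0])
2 | PUSH 28 | [0, 28]
3 | PUSH 7 | [0, 28, 7]
4 | DUP | [0, 28, 7, 7]
5 | PUSH -66 | [0, 28, 7, 7, -66]
6 | SUB | [0, 28, 7, 73]
7 | DUP | [0, 28, 7, 73, 73]

[0, 28, 7, 73, 73]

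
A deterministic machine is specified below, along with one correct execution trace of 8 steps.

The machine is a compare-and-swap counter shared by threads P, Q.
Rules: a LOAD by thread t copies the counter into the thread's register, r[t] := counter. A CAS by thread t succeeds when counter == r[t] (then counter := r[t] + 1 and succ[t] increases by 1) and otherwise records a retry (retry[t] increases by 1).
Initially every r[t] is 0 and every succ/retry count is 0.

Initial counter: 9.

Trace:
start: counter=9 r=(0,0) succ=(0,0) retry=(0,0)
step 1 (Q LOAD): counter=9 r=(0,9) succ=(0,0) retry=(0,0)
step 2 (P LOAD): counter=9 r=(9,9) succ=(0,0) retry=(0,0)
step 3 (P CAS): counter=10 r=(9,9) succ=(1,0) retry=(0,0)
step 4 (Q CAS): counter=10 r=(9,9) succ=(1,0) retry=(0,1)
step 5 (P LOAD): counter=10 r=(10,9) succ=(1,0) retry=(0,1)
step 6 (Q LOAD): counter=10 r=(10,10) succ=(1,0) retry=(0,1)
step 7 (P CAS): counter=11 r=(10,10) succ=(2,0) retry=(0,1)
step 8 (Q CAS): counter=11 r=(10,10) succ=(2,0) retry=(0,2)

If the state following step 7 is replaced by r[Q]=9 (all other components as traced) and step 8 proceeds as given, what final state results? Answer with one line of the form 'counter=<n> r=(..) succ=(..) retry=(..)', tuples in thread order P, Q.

state after step 7 := counter=11 r=(10,9) succ=(2,0) retry=(0,1)
step 8 (Q CAS): counter=11 r=(10,9) succ=(2,0) retry=(0,2)

counter=11 r=(10,9) succ=(2,0) retry=(0,2)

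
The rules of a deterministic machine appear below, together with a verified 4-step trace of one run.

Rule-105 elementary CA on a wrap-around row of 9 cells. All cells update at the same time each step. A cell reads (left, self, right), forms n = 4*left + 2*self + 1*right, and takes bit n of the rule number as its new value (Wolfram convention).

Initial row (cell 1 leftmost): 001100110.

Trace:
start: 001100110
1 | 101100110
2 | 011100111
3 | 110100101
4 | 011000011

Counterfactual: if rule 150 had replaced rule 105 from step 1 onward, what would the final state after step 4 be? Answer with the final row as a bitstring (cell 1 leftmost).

(re-executing steps 1..4 under rule 150; state before step 1: 001100110)
1 | 010011001
2 | 011100111
3 | 001011010
4 | 011000011

011000011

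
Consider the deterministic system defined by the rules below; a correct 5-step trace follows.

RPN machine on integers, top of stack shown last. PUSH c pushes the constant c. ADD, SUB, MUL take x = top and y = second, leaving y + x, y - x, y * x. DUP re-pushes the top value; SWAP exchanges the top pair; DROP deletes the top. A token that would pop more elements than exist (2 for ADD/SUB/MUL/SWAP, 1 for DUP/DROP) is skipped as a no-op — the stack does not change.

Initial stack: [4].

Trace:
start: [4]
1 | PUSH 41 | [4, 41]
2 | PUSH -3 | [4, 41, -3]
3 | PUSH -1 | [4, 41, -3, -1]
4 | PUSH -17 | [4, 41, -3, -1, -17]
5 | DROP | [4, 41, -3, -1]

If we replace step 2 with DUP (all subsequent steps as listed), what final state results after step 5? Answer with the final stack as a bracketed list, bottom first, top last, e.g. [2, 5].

(re-executing from step 2 with the substitution; state before step 2: [4, 41])
2 | DUP | [4, 41, 41]
3 | PUSH -1 | [4, 41, 41, -1]
4 | PUSH -17 | [4, 41, 41, -1, -17]
5 | DROP | [4, 41, 41, -1]

[4, 41, 41, -1]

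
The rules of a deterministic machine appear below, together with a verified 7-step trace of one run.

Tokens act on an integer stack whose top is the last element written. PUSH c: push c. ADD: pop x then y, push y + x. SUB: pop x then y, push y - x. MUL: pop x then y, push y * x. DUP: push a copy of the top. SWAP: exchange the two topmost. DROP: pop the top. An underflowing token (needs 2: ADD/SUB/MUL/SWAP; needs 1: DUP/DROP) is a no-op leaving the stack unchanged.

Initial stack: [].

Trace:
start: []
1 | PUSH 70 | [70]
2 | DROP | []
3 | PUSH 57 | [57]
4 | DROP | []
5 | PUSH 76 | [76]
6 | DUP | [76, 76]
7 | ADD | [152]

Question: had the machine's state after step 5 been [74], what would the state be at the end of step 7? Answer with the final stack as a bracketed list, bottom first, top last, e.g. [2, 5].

state after step 5 := [74]
6 | DUP | [74, 74]
7 | ADD | [148]

[148]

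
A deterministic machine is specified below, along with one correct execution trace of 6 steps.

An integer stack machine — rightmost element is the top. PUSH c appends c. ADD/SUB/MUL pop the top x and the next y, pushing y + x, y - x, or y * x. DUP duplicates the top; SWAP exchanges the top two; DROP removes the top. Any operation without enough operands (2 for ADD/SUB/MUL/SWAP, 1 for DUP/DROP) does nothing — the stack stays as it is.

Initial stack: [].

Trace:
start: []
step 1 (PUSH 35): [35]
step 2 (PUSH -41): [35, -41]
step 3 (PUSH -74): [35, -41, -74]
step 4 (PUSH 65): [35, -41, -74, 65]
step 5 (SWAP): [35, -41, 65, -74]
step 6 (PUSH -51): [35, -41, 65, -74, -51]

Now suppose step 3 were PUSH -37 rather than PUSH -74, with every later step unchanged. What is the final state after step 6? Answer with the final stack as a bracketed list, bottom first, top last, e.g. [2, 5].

[35, -41, 65, -37, -51]

(re-executing from step 3 with the substitution; state before step 3: [35, -41])
step 3 (PUSH -37): [35, -41, -37]
step 4 (PUSH 65): [35, -41, -37, 65]
step 5 (SWAP): [35, -41, 65, -37]
step 6 (PUSH -51): [35, -41, 65, -37, -51]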